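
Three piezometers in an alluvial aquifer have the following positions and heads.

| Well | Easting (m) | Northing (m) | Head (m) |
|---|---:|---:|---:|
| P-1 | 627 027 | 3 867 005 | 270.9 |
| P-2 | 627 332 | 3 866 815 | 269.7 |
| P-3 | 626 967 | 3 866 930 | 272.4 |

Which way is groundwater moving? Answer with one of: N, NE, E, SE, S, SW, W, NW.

NE

Three-point gradient (reference P-1): Δ to P-2 = (305, -190, -1.2), Δ to P-3 = (-60, -75, +1.5).
∂h/∂x = -0.01094, ∂h/∂y = -0.01125 (det = -34275).
Flow = −∇h = (+0.01094 east, +0.01125 north), which points northeast.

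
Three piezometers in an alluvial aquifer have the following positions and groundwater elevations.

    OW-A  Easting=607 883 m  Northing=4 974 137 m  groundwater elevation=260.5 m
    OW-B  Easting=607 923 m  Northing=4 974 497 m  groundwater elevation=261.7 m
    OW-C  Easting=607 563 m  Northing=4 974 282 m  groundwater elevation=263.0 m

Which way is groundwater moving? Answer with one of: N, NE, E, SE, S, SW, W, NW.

SE

Taking OW-A as reference: OW-B−OW-A = (40, 360, +1.2); OW-C−OW-A = (-320, 145, +2.5).
Determinant of the coordinate differences = 40·145 − (-320)·360 = 121000.
∂h/∂x = [(+1.2)·145 − (+2.5)·360] / 121000 = -0.006000
∂h/∂y = [40·(+2.5) − (-320)·(+1.2)] / 121000 = +0.004000
Flow = −∇h = (+0.006000 east, -0.004000 north), which points southeast.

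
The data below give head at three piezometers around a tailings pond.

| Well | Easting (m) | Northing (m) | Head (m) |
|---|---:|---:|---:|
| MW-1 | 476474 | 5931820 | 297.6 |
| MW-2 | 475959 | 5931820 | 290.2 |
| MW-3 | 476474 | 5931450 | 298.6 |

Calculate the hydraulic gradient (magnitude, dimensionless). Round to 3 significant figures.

0.0146

∂h/∂x = (290.2 − 297.6) / (475959 − 476474) = +0.01437
∂h/∂y = (298.6 − 297.6) / (5931450 − 5931820) = -0.002703
|∇h| = √(0.01437² + -0.002703²) = 0.01462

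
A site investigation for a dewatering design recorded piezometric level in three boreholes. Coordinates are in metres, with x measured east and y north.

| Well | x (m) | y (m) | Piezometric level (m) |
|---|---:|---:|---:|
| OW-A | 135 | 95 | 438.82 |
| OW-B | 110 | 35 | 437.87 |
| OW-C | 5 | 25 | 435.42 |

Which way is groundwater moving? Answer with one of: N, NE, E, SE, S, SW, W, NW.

Differences from OW-A: to OW-B (Δx, Δy, Δh) = (-25, -60, -0.95); to OW-C = (-130, -70, -3.40).
Determinant of the coordinate differences = (-25)·(-70) − (-130)·(-60) = -6050.
∂h/∂x = [(-0.95)·(-70) − (-3.40)·(-60)] / -6050 = +0.02273
∂h/∂y = [(-25)·(-3.40) − (-130)·(-0.95)] / -6050 = +0.006364
Flow = −∇h = (-0.02273 east, -0.006364 north), which points west.

W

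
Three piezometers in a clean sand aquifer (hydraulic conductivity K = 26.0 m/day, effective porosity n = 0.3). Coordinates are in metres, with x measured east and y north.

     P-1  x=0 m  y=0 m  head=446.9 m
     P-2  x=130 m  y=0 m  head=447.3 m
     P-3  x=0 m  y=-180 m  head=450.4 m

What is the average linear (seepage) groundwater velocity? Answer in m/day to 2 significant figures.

1.7 m/day

∂h/∂x = (447.3 − 446.9) / (130 − 0) = +0.003077
∂h/∂y = (450.4 − 446.9) / (-180 − 0) = -0.01944
|∇h| = √(0.003077² + -0.01944²) = 0.01968
Seepage velocity v = K·i/n = 26.0 × 0.01968 / 0.3 = 1.706 m/day.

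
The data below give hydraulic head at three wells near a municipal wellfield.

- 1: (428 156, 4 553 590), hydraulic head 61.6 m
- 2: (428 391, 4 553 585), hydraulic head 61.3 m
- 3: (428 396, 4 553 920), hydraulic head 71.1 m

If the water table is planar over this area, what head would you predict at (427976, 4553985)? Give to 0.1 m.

73.3 m

Three-point gradient (reference 1): Δ to 2 = (235, -5, -0.3), Δ to 3 = (240, 330, +9.5).
∂h/∂x = -0.0006540, ∂h/∂y = +0.02926 (det = 78750).
h(427976, 4553985) = 61.6 + (-0.0006540)·(-180) + (+0.02926)·(395) = 61.6 +0.118 +11.559 = 73.277 m.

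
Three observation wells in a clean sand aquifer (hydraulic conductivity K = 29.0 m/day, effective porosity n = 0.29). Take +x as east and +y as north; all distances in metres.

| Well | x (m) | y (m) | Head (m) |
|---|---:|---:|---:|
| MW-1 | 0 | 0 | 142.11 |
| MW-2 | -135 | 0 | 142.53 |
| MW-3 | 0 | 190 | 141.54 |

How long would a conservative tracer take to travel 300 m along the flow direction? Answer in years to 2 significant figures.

∂h/∂x = (142.53 − 142.11) / (-135 − 0) = -0.003111
∂h/∂y = (141.54 − 142.11) / (190 − 0) = -0.003000
|∇h| = √(-0.003111² + -0.003000²) = 0.004322
Seepage velocity v = K·i/n = 29.0 × 0.004322 / 0.29 = 0.4322 m/day.
t = 300 / 0.4322 = 694.1 days = 1.9 years.

1.9 years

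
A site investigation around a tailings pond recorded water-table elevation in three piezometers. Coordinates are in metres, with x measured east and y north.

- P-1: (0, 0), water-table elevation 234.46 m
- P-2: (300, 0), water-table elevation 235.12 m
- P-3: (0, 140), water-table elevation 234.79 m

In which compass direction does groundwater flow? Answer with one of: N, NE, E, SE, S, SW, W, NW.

SW

∂h/∂x = (235.12 − 234.46) / (300 − 0) = +0.002200
∂h/∂y = (234.79 − 234.46) / (140 − 0) = +0.002357
Flow = −∇h = (-0.002200 east, -0.002357 north), which points southwest.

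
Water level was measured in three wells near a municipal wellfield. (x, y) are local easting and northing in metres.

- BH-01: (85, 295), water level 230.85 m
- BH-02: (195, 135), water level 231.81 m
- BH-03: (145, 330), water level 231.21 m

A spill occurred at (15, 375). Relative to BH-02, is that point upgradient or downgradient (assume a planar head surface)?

Three-point gradient (reference BH-01): Δ to BH-02 = (110, -160, +0.96), Δ to BH-03 = (60, 35, +0.36).
∂h/∂x = +0.006781, ∂h/∂y = -0.001338 (det = 13450).
Head at (15, 375) = 230.85 + (+0.006781)·(-70) + (-0.001338)·(80) = 230.27 m.
That is lower than the 231.81 m at BH-02, so the point is downgradient.

downgradient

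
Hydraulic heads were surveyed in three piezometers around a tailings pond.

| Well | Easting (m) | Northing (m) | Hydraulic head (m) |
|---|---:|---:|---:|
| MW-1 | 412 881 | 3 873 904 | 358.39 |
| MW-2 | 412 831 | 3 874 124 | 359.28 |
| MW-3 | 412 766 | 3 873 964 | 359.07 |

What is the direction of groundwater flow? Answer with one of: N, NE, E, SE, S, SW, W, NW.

Taking MW-1 as reference: MW-2−MW-1 = (-50, 220, +0.89); MW-3−MW-1 = (-115, 60, +0.68).
Solve a·Δx + b·Δy = Δh: det = (-50)·60 − (-115)·220 = 22300.
∂h/∂x = [(+0.89)·60 − (+0.68)·220] / 22300 = -0.004314
∂h/∂y = [(-50)·(+0.68) − (-115)·(+0.89)] / 22300 = +0.003065
Flow = −∇h = (+0.004314 east, -0.003065 north), which points southeast.

SE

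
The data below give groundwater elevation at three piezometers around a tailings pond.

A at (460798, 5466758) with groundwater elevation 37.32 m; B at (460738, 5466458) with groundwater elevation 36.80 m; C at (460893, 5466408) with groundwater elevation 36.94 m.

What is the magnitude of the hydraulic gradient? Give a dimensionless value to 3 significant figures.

0.00200

Taking A as reference: B−A = (-60, -300, -0.52); C−A = (95, -350, -0.38).
Determinant of the coordinate differences = (-60)·(-350) − 95·(-300) = 49500.
∂h/∂x = [(-0.52)·(-350) − (-0.38)·(-300)] / 49500 = +0.001374
∂h/∂y = [(-60)·(-0.38) − 95·(-0.52)] / 49500 = +0.001459
|∇h| = √(0.001374² + 0.001459²) = 0.002004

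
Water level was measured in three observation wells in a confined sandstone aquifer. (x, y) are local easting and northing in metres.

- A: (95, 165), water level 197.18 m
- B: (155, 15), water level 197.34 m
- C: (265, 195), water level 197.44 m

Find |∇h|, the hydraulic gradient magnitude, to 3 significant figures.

0.00166

Differences from A: to B (Δx, Δy, Δh) = (60, -150, +0.16); to C = (170, 30, +0.26).
Solve a·Δx + b·Δy = Δh: det = 60·30 − 170·(-150) = 27300.
∂h/∂x = [(+0.16)·30 − (+0.26)·(-150)] / 27300 = +0.001604
∂h/∂y = [60·(+0.26) − 170·(+0.16)] / 27300 = -0.0004249
|∇h| = √(0.001604² + -0.0004249²) = 0.001659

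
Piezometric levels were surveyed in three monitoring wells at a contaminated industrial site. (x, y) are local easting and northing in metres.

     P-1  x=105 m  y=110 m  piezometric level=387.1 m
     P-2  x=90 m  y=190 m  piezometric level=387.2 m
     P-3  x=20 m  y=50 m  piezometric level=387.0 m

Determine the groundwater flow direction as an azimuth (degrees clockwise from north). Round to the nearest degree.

191°

With h = a·x + b·y + c and P-1 as origin, the differences give:
  (-15)·a + 80·b = +0.1
  (-85)·a + (-60)·b = -0.1
Eliminate b (×(-60) and ×80, subtract): 7700·a = 2.00 → a = ∂h/∂x = +0.0002597
Back-substitute: b = ∂h/∂y = +0.001299.
Flow direction (−∇h) has components (-0.0002597 E, -0.001299 N).
Azimuth = atan2(E, N) = atan2(-0.0002597, -0.001299) = 191.3° ≈ 191°.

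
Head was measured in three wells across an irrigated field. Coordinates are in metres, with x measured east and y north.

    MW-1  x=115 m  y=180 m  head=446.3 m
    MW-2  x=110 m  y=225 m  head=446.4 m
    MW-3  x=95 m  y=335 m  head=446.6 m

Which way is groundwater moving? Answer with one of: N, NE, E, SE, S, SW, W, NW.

Differences from MW-1: to MW-2 (Δx, Δy, Δh) = (-5, 45, +0.1); to MW-3 = (-20, 155, +0.3).
Determinant of the coordinate differences = (-5)·155 − (-20)·45 = 125.
∂h/∂x = [(+0.1)·155 − (+0.3)·45] / 125 = +0.01600
∂h/∂y = [(-5)·(+0.3) − (-20)·(+0.1)] / 125 = +0.004000
Flow = −∇h = (-0.01600 east, -0.004000 north), which points west.

W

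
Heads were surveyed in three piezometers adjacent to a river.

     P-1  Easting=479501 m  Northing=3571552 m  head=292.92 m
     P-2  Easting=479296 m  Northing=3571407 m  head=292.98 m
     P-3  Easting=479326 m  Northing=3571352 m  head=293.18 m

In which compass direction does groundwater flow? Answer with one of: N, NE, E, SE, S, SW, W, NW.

With h = a·x + b·y + c and P-1 as origin, the differences give:
  (-205)·a + (-145)·b = +0.06
  (-175)·a + (-200)·b = +0.26
Eliminate b (×(-200) and ×(-145), subtract): 15625·a = 25.700 → a = ∂h/∂x = +0.001645
Back-substitute: b = ∂h/∂y = -0.002739.
Flow = −∇h = (-0.001645 east, +0.002739 north), which points northwest.

NW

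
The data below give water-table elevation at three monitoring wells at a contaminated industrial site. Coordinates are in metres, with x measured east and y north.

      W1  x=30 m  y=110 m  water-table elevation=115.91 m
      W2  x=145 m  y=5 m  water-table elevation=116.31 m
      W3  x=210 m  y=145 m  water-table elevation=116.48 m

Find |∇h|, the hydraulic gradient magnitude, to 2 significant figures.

0.0032

With h = a·x + b·y + c and W1 as origin, the differences give:
  115·a + (-105)·b = +0.40
  180·a + 35·b = +0.57
Eliminate b (×35 and ×(-105), subtract): 22925·a = 73.850 → a = ∂h/∂x = +0.003221
Back-substitute: b = ∂h/∂y = -0.0002814.
|∇h| = √(0.003221² + -0.0002814²) = 0.003233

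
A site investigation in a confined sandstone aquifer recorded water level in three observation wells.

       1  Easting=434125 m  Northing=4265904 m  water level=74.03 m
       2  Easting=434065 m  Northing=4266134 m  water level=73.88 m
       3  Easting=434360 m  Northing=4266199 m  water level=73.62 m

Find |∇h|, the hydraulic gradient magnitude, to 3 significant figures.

Three-point gradient (reference 1): Δ to 2 = (-60, 230, -0.15), Δ to 3 = (235, 295, -0.41).
∂h/∂x = -0.0006976, ∂h/∂y = -0.0008341 (det = -71750).
|∇h| = √(-0.0006976² + -0.0008341²) = 0.001087

0.00109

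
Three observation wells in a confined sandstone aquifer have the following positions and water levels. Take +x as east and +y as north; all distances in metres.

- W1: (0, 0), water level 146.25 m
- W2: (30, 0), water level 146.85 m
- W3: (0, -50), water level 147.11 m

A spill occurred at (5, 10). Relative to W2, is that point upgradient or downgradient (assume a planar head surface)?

downgradient

∂h/∂x = (146.85 − 146.25) / (30 − 0) = +0.02000
∂h/∂y = (147.11 − 146.25) / (-50 − 0) = -0.01720
Head at (5, 10) = 146.25 + (+0.02000)·(5) + (-0.01720)·(10) = 146.18 m.
That is lower than the 146.85 m at W2, so the point is downgradient.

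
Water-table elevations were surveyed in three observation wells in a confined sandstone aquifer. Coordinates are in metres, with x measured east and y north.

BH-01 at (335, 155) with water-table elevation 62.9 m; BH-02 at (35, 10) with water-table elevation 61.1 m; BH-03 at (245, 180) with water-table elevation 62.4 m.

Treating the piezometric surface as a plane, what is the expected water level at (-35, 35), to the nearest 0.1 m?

Differences from BH-01: to BH-02 (Δx, Δy, Δh) = (-300, -145, -1.8); to BH-03 = (-90, 25, -0.5).
Solve a·Δx + b·Δy = Δh: det = (-300)·25 − (-90)·(-145) = -20550.
∂h/∂x = [(-1.8)·25 − (-0.5)·(-145)] / -20550 = +0.005718
∂h/∂y = [(-300)·(-0.5) − (-90)·(-1.8)] / -20550 = +0.0005839
h(-35, 35) = 62.9 + (+0.005718)·(-370) + (+0.0005839)·(-120) = 62.9 -2.116 -0.070 = 60.714 m.

60.7 m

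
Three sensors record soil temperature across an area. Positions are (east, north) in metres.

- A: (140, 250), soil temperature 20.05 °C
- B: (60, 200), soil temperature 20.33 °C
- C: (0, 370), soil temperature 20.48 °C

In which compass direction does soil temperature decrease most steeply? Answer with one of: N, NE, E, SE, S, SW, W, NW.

E

Taking A as reference: B−A = (-80, -50, +0.28); C−A = (-140, 120, +0.43).
Solve a·Δx + b·Δy = ΔT: det = (-80)·120 − (-140)·(-50) = -16600.
∂T/∂x = [(+0.28)·120 − (+0.43)·(-50)] / -16600 = -0.003319
∂T/∂y = [(-80)·(+0.43) − (-140)·(+0.28)] / -16600 = -0.0002892
Steepest decrease is along −∇f = (+0.003319 E, +0.0002892 N) → east.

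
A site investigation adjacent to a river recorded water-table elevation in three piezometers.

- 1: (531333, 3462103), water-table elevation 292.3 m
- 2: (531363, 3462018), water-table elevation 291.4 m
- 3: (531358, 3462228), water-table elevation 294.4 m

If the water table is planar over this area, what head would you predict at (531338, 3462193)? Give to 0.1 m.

Taking 1 as reference: 2−1 = (30, -85, -0.9); 3−1 = (25, 125, +2.1).
Determinant of the coordinate differences = 30·125 − 25·(-85) = 5875.
∂h/∂x = [(-0.9)·125 − (+2.1)·(-85)] / 5875 = +0.01123
∂h/∂y = [30·(+2.1) − 25·(-0.9)] / 5875 = +0.01455
h(531338, 3462193) = 292.3 + (+0.01123)·(5) + (+0.01455)·(90) = 292.3 +0.056 +1.310 = 293.666 m.

293.7 m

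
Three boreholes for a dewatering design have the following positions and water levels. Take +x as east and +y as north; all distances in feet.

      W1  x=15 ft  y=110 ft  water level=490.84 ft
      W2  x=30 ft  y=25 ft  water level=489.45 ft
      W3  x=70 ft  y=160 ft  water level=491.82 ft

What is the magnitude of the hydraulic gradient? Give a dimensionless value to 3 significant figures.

Three-point gradient (reference W1): Δ to W2 = (15, -85, -1.39), Δ to W3 = (55, 50, +0.98).
∂h/∂x = +0.002544, ∂h/∂y = +0.01680 (det = 5425).
|∇h| = √(0.002544² + 0.01680²) = 0.01699

0.0170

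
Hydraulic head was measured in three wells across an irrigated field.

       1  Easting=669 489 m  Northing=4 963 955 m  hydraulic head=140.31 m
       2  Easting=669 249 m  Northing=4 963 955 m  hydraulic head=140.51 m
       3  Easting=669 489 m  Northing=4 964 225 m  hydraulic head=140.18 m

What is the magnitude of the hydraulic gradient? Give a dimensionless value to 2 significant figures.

∂h/∂x = (140.51 − 140.31) / (669249 − 669489) = -0.0008333
∂h/∂y = (140.18 − 140.31) / (4964225 − 4963955) = -0.0004815
|∇h| = √(-0.0008333² + -0.0004815²) = 0.0009624

0.00096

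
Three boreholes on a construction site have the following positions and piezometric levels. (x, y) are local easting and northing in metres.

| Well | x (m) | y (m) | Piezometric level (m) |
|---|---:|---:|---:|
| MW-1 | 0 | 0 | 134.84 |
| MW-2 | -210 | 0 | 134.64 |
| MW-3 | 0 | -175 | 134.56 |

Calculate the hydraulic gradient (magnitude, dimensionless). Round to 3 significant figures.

0.00186

∂h/∂x = (134.64 − 134.84) / (-210 − 0) = +0.0009524
∂h/∂y = (134.56 − 134.84) / (-175 − 0) = +0.001600
|∇h| = √(0.0009524² + 0.001600²) = 0.001862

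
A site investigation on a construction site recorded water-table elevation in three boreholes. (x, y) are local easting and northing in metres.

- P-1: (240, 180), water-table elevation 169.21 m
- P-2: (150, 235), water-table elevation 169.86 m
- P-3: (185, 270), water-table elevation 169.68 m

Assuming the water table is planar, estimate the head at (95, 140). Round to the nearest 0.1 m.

170.1 m

Differences from P-1: to P-2 (Δx, Δy, Δh) = (-90, 55, +0.65); to P-3 = (-55, 90, +0.47).
Solve a·Δx + b·Δy = Δh: det = (-90)·90 − (-55)·55 = -5075.
∂h/∂x = [(+0.65)·90 − (+0.47)·55] / -5075 = -0.006433
∂h/∂y = [(-90)·(+0.47) − (-55)·(+0.65)] / -5075 = +0.001291
h(95, 140) = 169.21 + (-0.006433)·(-145) + (+0.001291)·(-40) = 169.21 +0.933 -0.052 = 170.091 m.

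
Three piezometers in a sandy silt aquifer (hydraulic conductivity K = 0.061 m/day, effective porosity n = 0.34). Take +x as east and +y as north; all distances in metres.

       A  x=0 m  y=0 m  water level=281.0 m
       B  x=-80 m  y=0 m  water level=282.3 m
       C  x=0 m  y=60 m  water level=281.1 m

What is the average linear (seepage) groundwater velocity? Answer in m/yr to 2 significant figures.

∂h/∂x = (282.3 − 281.0) / (-80 − 0) = -0.01625
∂h/∂y = (281.1 − 281.0) / (60 − 0) = +0.001667
|∇h| = √(-0.01625² + 0.001667²) = 0.01634
Seepage velocity v = K·i/n = 0.061 × 0.01634 / 0.34 = 0.002932 m/day = 1.071 m/yr.

1.1 m/yr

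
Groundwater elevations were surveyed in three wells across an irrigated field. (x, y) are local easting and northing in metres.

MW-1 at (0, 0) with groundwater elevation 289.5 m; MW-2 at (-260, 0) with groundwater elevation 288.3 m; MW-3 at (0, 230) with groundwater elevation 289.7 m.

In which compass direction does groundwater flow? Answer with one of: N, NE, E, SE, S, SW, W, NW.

W

∂h/∂x = (288.3 − 289.5) / (-260 − 0) = +0.004615
∂h/∂y = (289.7 − 289.5) / (230 − 0) = +0.0008696
Flow = −∇h = (-0.004615 east, -0.0008696 north), which points west.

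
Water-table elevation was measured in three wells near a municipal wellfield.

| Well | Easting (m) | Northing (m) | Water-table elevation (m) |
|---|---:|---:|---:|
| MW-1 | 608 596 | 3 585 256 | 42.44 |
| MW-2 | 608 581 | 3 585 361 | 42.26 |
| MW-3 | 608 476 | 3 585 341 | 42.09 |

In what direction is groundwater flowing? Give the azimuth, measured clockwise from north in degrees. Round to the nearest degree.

Differences from MW-1: to MW-2 (Δx, Δy, Δh) = (-15, 105, -0.18); to MW-3 = (-120, 85, -0.35).
Solve a·Δx + b·Δy = Δh: det = (-15)·85 − (-120)·105 = 11325.
∂h/∂x = [(-0.18)·85 − (-0.35)·105] / 11325 = +0.001894
∂h/∂y = [(-15)·(-0.35) − (-120)·(-0.18)] / 11325 = -0.001444
Flow direction (−∇h) has components (-0.001894 E, +0.001444 N).
Azimuth = atan2(E, N) = atan2(-0.001894, +0.001444) = 307.3° ≈ 307°.

307°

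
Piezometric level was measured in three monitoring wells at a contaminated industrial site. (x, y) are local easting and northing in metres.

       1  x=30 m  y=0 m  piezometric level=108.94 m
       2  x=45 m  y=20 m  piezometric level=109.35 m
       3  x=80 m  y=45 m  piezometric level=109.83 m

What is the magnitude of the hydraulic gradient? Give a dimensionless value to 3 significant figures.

0.0221

Differences from 1: to 2 (Δx, Δy, Δh) = (15, 20, +0.41); to 3 = (50, 45, +0.89).
Determinant of the coordinate differences = 15·45 − 50·20 = -325.
∂h/∂x = [(+0.41)·45 − (+0.89)·20] / -325 = -0.002000
∂h/∂y = [15·(+0.89) − 50·(+0.41)] / -325 = +0.02200
|∇h| = √(-0.002000² + 0.02200²) = 0.02209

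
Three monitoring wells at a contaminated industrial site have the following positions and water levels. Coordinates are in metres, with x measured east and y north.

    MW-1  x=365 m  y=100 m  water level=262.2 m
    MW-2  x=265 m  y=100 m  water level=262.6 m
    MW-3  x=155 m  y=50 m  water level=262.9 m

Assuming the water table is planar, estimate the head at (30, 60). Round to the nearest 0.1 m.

263.4 m

Taking MW-1 as reference: MW-2−MW-1 = (-100, 0, +0.4); MW-3−MW-1 = (-210, -50, +0.7).
Solve a·Δx + b·Δy = Δh: det = (-100)·(-50) − (-210)·0 = 5000.
∂h/∂x = [(+0.4)·(-50) − (+0.7)·0] / 5000 = -0.004000
∂h/∂y = [(-100)·(+0.7) − (-210)·(+0.4)] / 5000 = +0.002800
h(30, 60) = 262.2 + (-0.004000)·(-335) + (+0.002800)·(-40) = 262.2 +1.340 -0.112 = 263.428 m.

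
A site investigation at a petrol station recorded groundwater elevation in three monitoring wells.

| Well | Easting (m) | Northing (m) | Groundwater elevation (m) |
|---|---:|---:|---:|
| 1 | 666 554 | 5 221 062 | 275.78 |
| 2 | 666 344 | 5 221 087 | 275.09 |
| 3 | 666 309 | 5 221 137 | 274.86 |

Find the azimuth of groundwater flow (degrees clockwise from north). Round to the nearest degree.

310°

With h = a·x + b·y + c and 1 as origin, the differences give:
  (-210)·a + 25·b = -0.69
  (-245)·a + 75·b = -0.92
Eliminate b (×75 and ×25, subtract): -9625·a = -28.750 → a = ∂h/∂x = +0.002987
Back-substitute: b = ∂h/∂y = -0.002509.
Flow direction (−∇h) has components (-0.002987 E, +0.002509 N).
Azimuth = atan2(E, N) = atan2(-0.002987, +0.002509) = 310.0° ≈ 310°.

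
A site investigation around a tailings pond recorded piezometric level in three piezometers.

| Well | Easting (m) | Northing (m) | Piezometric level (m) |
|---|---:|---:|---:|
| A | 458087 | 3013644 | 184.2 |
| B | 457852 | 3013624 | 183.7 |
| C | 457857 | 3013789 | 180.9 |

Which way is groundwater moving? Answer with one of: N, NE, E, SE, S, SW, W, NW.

N

Taking A as reference: B−A = (-235, -20, -0.5); C−A = (-230, 145, -3.3).
Solve a·Δx + b·Δy = Δh: det = (-235)·145 − (-230)·(-20) = -38675.
∂h/∂x = [(-0.5)·145 − (-3.3)·(-20)] / -38675 = +0.003581
∂h/∂y = [(-235)·(-3.3) − (-230)·(-0.5)] / -38675 = -0.01708
Flow = −∇h = (-0.003581 east, +0.01708 north), which points north.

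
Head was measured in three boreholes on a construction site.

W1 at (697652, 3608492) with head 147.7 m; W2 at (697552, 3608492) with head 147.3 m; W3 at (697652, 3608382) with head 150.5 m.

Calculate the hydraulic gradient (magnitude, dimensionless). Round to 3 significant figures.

∂h/∂x = (147.3 − 147.7) / (697552 − 697652) = +0.004000
∂h/∂y = (150.5 − 147.7) / (3608382 − 3608492) = -0.02545
|∇h| = √(0.004000² + -0.02545²) = 0.02576

0.0258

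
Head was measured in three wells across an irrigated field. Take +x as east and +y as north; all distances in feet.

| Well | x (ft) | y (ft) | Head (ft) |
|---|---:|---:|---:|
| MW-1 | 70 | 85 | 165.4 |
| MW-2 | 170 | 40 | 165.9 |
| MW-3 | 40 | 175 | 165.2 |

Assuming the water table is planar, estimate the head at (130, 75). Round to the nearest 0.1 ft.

With h = a·x + b·y + c and MW-1 as origin, the differences give:
  100·a + (-45)·b = +0.5
  (-30)·a + 90·b = -0.2
Eliminate b (×90 and ×(-45), subtract): 7650·a = 36.00 → a = ∂h/∂x = +0.004706
Back-substitute: b = ∂h/∂y = -0.0006536.
h(130, 75) = 165.4 + (+0.004706)·(60) + (-0.0006536)·(-10) = 165.4 +0.282 +0.007 = 165.689 ft.

165.7 ft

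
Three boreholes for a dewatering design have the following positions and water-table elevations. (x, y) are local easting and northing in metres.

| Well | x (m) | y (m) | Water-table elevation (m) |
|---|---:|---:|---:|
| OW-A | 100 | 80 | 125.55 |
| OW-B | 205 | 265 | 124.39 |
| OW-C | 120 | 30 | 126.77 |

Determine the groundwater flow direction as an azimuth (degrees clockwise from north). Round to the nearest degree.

312°

With h = a·x + b·y + c and OW-A as origin, the differences give:
  105·a + 185·b = -1.16
  20·a + (-50)·b = +1.22
Eliminate b (×(-50) and ×185, subtract): -8950·a = -167.700 → a = ∂h/∂x = +0.01874
Back-substitute: b = ∂h/∂y = -0.01691.
Flow direction (−∇h) has components (-0.01874 E, +0.01691 N).
Azimuth = atan2(E, N) = atan2(-0.01874, +0.01691) = 312.1° ≈ 312°.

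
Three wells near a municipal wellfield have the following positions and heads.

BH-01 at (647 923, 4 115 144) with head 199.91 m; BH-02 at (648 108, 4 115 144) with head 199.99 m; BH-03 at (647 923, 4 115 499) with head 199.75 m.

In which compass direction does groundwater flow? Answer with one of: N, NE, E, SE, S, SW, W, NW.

∂h/∂x = (199.99 − 199.91) / (648108 − 647923) = +0.0004324
∂h/∂y = (199.75 − 199.91) / (4115499 − 4115144) = -0.0004507
Flow = −∇h = (-0.0004324 east, +0.0004507 north), which points northwest.

NW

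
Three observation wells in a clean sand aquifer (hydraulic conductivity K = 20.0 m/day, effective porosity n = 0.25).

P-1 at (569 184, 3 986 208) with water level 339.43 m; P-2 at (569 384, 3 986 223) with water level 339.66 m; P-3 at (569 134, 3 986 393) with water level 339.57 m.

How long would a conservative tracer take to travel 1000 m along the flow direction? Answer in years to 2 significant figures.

23 years

Taking P-1 as reference: P-2−P-1 = (200, 15, +0.23); P-3−P-1 = (-50, 185, +0.14).
Solve a·Δx + b·Δy = Δh: det = 200·185 − (-50)·15 = 37750.
∂h/∂x = [(+0.23)·185 − (+0.14)·15] / 37750 = +0.001072
∂h/∂y = [200·(+0.14) − (-50)·(+0.23)] / 37750 = +0.001046
|∇h| = √(0.001072² + 0.001046²) = 0.001498
Seepage velocity v = K·i/n = 20.0 × 0.001498 / 0.25 = 0.1198 m/day.
t = 1000 / 0.1198 = 8347 days = 22.9 years.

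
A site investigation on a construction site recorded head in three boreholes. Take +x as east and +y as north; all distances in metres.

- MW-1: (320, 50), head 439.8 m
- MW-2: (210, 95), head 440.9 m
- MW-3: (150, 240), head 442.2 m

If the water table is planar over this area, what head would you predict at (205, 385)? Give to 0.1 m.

442.6 m

With h = a·x + b·y + c and MW-1 as origin, the differences give:
  (-110)·a + 45·b = +1.1
  (-170)·a + 190·b = +2.4
Eliminate b (×190 and ×45, subtract): -13250·a = 101.00 → a = ∂h/∂x = -0.007623
Back-substitute: b = ∂h/∂y = +0.005811.
h(205, 385) = 439.8 + (-0.007623)·(-115) + (+0.005811)·(335) = 439.8 +0.877 +1.947 = 442.623 m.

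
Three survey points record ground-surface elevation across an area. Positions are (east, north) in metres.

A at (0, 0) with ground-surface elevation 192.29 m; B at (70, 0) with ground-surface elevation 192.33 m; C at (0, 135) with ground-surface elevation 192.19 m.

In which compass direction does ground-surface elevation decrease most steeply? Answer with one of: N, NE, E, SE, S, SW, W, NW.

∂z/∂x = (192.33 − 192.29) / (70 − 0) = +0.0005714
∂z/∂y = (192.19 − 192.29) / (135 − 0) = -0.0007407
Steepest decrease is along −∇f = (-0.0005714 E, +0.0007407 N) → northwest.

NW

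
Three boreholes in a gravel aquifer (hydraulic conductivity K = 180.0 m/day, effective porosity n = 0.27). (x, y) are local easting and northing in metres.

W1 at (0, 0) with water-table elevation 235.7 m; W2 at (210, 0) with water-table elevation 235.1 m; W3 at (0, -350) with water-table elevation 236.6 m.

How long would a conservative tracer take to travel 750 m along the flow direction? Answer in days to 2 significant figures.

∂h/∂x = (235.1 − 235.7) / (210 − 0) = -0.002857
∂h/∂y = (236.6 − 235.7) / (-350 − 0) = -0.002571
|∇h| = √(-0.002857² + -0.002571²) = 0.003843
Seepage velocity v = K·i/n = 180.0 × 0.003843 / 0.27 = 2.562 m/day.
t = 750 / 2.562 = 292.7 days.

290 days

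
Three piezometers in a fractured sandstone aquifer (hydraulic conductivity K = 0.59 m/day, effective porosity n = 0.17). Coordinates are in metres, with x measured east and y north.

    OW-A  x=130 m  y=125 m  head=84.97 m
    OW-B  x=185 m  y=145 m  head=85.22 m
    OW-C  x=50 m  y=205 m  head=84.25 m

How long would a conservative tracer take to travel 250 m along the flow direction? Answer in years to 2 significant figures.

30 years

Differences from OW-A: to OW-B (Δx, Δy, Δh) = (55, 20, +0.25); to OW-C = (-80, 80, -0.72).
Solve a·Δx + b·Δy = Δh: det = 55·80 − (-80)·20 = 6000.
∂h/∂x = [(+0.25)·80 − (-0.72)·20] / 6000 = +0.005733
∂h/∂y = [55·(-0.72) − (-80)·(+0.25)] / 6000 = -0.003267
|∇h| = √(0.005733² + -0.003267²) = 0.006599
Seepage velocity v = K·i/n = 0.59 × 0.006599 / 0.17 = 0.0229 m/day.
t = 250 / 0.0229 = 1.092e+04 days = 29.9 years.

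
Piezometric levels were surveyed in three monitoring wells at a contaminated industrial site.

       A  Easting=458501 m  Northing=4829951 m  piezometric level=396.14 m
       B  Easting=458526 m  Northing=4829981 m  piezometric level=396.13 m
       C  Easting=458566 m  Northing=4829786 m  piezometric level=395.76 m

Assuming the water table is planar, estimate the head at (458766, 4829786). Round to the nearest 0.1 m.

Three-point gradient (reference A): Δ to B = (25, 30, -0.01), Δ to C = (65, -165, -0.38).
∂h/∂x = -0.002148, ∂h/∂y = +0.001457 (det = -6075).
h(458766, 4829786) = 396.14 + (-0.002148)·(265) + (+0.001457)·(-165) = 396.14 -0.569 -0.240 = 395.330 m.

395.3 m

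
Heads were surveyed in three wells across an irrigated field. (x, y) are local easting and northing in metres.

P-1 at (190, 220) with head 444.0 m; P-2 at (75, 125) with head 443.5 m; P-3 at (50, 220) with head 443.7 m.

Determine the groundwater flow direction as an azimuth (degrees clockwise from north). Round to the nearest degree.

With h = a·x + b·y + c and P-1 as origin, the differences give:
  (-115)·a + (-95)·b = -0.5
  (-140)·a + 0·b = -0.3
Eliminate b (×0 and ×(-95), subtract): -13300·a = -28.50 → a = ∂h/∂x = +0.002143
Back-substitute: b = ∂h/∂y = +0.002669.
Flow direction (−∇h) has components (-0.002143 E, -0.002669 N).
Azimuth = atan2(E, N) = atan2(-0.002143, -0.002669) = 218.8° ≈ 219°.

219°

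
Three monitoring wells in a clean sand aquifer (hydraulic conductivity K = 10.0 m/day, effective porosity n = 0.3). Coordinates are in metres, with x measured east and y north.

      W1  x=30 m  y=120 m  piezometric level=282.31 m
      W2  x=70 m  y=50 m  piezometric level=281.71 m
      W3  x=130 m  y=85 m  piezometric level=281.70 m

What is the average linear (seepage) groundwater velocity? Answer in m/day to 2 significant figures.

0.25 m/day

Three-point gradient (reference W1): Δ to W2 = (40, -70, -0.60), Δ to W3 = (100, -35, -0.61).
∂h/∂x = -0.003875, ∂h/∂y = +0.006357 (det = 5600).
|∇h| = √(-0.003875² + 0.006357²) = 0.007445
Seepage velocity v = K·i/n = 10.0 × 0.007445 / 0.3 = 0.2482 m/day.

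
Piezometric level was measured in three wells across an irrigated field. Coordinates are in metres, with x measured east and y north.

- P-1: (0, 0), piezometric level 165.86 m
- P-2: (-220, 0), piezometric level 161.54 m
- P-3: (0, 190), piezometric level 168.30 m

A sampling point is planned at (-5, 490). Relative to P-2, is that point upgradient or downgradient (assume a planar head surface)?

upgradient

∂h/∂x = (161.54 − 165.86) / (-220 − 0) = +0.01964
∂h/∂y = (168.30 − 165.86) / (190 − 0) = +0.01284
Head at (-5, 490) = 165.86 + (+0.01964)·(-5) + (+0.01284)·(490) = 172.05 m.
That is higher than the 161.54 m at P-2, so the point is upgradient.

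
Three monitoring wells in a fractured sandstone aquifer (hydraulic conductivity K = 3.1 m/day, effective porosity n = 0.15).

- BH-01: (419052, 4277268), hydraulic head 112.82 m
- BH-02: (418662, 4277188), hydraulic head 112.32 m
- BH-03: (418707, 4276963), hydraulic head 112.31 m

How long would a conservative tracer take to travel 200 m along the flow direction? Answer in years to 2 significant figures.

21 years

Taking BH-01 as reference: BH-02−BH-01 = (-390, -80, -0.50); BH-03−BH-01 = (-345, -305, -0.51).
Solve a·Δx + b·Δy = Δh: det = (-390)·(-305) − (-345)·(-80) = 91350.
∂h/∂x = [(-0.50)·(-305) − (-0.51)·(-80)] / 91350 = +0.001223
∂h/∂y = [(-390)·(-0.51) − (-345)·(-0.50)] / 91350 = +0.0002890
|∇h| = √(0.001223² + 0.0002890²) = 0.001257
Seepage velocity v = K·i/n = 3.1 × 0.001257 / 0.15 = 0.02598 m/day.
t = 200 / 0.02598 = 7698 days = 21.1 years.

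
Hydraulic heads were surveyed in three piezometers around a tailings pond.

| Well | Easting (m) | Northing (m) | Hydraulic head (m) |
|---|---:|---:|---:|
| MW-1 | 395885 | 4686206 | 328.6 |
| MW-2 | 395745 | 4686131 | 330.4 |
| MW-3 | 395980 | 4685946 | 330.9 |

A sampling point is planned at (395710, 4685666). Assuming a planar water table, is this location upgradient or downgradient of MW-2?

upgradient

Three-point gradient (reference MW-1): Δ to MW-2 = (-140, -75, +1.8), Δ to MW-3 = (95, -260, +2.3).
∂h/∂x = -0.006789, ∂h/∂y = -0.01133 (det = 43525).
Head at (395710, 4685666) = 328.6 + (-0.006789)·(-175) + (-0.01133)·(-540) = 335.90 m.
That is higher than the 330.4 m at MW-2, so the point is upgradient.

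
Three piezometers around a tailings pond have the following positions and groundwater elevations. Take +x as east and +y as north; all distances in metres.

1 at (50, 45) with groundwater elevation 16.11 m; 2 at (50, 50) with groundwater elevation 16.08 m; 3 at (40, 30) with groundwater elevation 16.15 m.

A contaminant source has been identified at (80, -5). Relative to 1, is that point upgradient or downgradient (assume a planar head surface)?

With h = a·x + b·y + c and 1 as origin, the differences give:
  0·a + 5·b = -0.03
  (-10)·a + (-15)·b = +0.04
Eliminate b (×(-15) and ×5, subtract): 50·a = 0.250 → a = ∂h/∂x = +0.005000
Back-substitute: b = ∂h/∂y = -0.006000.
Head at (80, -5) = 16.11 + (+0.005000)·(30) + (-0.006000)·(-50) = 16.56 m.
That is higher than the 16.11 m at 1, so the point is upgradient.

upgradient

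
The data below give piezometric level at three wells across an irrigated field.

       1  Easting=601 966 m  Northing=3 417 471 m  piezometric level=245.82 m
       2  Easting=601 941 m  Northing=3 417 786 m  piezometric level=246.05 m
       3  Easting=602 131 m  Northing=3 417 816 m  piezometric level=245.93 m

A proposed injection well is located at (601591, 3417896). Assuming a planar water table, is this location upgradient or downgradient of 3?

upgradient

Taking 1 as reference: 2−1 = (-25, 315, +0.23); 3−1 = (165, 345, +0.11).
Determinant of the coordinate differences = (-25)·345 − 165·315 = -60600.
∂h/∂x = [(+0.23)·345 − (+0.11)·315] / -60600 = -0.0007376
∂h/∂y = [(-25)·(+0.11) − 165·(+0.23)] / -60600 = +0.0006716
Head at (601591, 3417896) = 245.82 + (-0.0007376)·(-375) + (+0.0006716)·(425) = 246.38 m.
That is higher than the 245.93 m at 3, so the point is upgradient.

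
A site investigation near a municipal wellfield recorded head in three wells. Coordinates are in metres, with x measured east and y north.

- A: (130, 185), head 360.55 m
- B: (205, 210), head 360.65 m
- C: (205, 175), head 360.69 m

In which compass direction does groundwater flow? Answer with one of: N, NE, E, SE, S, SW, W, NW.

Differences from A: to B (Δx, Δy, Δh) = (75, 25, +0.10); to C = (75, -10, +0.14).
Solve a·Δx + b·Δy = Δh: det = 75·(-10) − 75·25 = -2625.
∂h/∂x = [(+0.10)·(-10) − (+0.14)·25] / -2625 = +0.001714
∂h/∂y = [75·(+0.14) − 75·(+0.10)] / -2625 = -0.001143
Flow = −∇h = (-0.001714 east, +0.001143 north), which points northwest.

NW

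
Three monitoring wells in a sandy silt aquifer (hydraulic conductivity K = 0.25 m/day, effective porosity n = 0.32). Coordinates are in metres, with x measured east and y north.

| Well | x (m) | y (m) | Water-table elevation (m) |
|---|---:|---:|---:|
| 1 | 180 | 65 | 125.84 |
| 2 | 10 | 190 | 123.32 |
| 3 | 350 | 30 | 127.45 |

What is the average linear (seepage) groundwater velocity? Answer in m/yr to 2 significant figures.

With h = a·x + b·y + c and 1 as origin, the differences give:
  (-170)·a + 125·b = -2.52
  170·a + (-35)·b = +1.61
Eliminate b (×(-35) and ×125, subtract): -15300·a = -113.050 → a = ∂h/∂x = +0.007389
Back-substitute: b = ∂h/∂y = -0.01011.
|∇h| = √(0.007389² + -0.01011²) = 0.01252
Seepage velocity v = K·i/n = 0.25 × 0.01252 / 0.32 = 0.009781 m/day = 3.573 m/yr.

3.6 m/yr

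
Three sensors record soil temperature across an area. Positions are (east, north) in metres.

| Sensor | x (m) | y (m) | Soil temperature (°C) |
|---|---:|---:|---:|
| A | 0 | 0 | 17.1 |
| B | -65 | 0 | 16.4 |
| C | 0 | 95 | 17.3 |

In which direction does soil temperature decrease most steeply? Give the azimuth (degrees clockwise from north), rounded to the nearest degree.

259°

∂T/∂x = (16.4 − 17.1) / (-65 − 0) = +0.01077
∂T/∂y = (17.3 − 17.1) / (95 − 0) = +0.002105
Steepest decrease is along −∇f: components (-0.01077 E, -0.002105 N).
Azimuth = atan2(-0.01077, -0.002105) = 258.9° ≈ 259°.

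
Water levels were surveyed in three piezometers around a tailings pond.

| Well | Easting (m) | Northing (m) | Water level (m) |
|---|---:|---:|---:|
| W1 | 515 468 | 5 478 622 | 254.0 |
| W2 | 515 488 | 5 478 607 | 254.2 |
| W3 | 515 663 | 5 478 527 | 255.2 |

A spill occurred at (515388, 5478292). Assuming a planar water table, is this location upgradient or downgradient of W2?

Differences from W1: to W2 (Δx, Δy, Δh) = (20, -15, +0.2); to W3 = (195, -95, +1.2).
Determinant of the coordinate differences = 20·(-95) − 195·(-15) = 1025.
∂h/∂x = [(+0.2)·(-95) − (+1.2)·(-15)] / 1025 = -0.0009756
∂h/∂y = [20·(+1.2) − 195·(+0.2)] / 1025 = -0.01463
Head at (515388, 5478292) = 254.0 + (-0.0009756)·(-80) + (-0.01463)·(-330) = 258.91 m.
That is higher than the 254.2 m at W2, so the point is upgradient.

upgradient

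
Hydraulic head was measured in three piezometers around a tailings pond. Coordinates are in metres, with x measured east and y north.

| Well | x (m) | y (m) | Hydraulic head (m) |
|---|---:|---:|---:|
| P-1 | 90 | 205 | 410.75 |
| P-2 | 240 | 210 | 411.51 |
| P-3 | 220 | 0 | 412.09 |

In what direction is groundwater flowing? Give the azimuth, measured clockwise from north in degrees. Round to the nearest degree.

302°

With h = a·x + b·y + c and P-1 as origin, the differences give:
  150·a + 5·b = +0.76
  130·a + (-205)·b = +1.34
Eliminate b (×(-205) and ×5, subtract): -31400·a = -162.500 → a = ∂h/∂x = +0.005175
Back-substitute: b = ∂h/∂y = -0.003255.
Flow direction (−∇h) has components (-0.005175 E, +0.003255 N).
Azimuth = atan2(E, N) = atan2(-0.005175, +0.003255) = 302.2° ≈ 302°.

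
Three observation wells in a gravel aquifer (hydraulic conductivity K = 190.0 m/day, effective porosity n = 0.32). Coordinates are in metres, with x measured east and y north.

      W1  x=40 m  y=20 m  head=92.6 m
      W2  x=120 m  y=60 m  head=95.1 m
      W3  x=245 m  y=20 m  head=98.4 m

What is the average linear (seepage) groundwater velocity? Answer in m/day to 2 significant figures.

17 m/day

Differences from W1: to W2 (Δx, Δy, Δh) = (80, 40, +2.5); to W3 = (205, 0, +5.8).
Determinant of the coordinate differences = 80·0 − 205·40 = -8200.
∂h/∂x = [(+2.5)·0 − (+5.8)·40] / -8200 = +0.02829
∂h/∂y = [80·(+5.8) − 205·(+2.5)] / -8200 = +0.005915
|∇h| = √(0.02829² + 0.005915²) = 0.0289
Seepage velocity v = K·i/n = 190.0 × 0.0289 / 0.32 = 17.16 m/day.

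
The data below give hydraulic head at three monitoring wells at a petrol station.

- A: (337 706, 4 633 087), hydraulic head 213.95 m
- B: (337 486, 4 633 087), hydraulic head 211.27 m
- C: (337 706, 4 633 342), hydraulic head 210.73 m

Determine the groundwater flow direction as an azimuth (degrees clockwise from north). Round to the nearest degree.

∂h/∂x = (211.27 − 213.95) / (337486 − 337706) = +0.01218
∂h/∂y = (210.73 − 213.95) / (4633342 − 4633087) = -0.01263
Flow direction (−∇h) has components (-0.01218 E, +0.01263 N).
Azimuth = atan2(E, N) = atan2(-0.01218, +0.01263) = 316.0° ≈ 316°.

316°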